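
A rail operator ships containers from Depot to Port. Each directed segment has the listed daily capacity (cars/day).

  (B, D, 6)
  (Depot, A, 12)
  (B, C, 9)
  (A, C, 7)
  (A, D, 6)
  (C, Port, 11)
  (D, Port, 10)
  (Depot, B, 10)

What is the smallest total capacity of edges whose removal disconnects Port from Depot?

Augment Depot→A→C→Port: bottleneck 7, flow now 7.
Augment Depot→A→D→Port: bottleneck 5, flow now 12.
Augment Depot→B→C→Port: bottleneck 4, flow now 16.
Augment Depot→B→D→Port: bottleneck 5, flow now 21.
No augmenting path remains; maximum flow = 21.
By max-flow min-cut, the minimum cut capacity equals the max flow.
In the residual graph, reachable from Depot: {Depot, A, B, C, D}.
Min-cut edges: C→Port (11), D→Port (10); capacity 11 + 10 = 21.

21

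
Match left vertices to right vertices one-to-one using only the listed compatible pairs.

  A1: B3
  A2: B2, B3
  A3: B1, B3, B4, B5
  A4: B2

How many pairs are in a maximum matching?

Unit-capacity flow: source→left, listed edges, right→sink; max matching = max flow.
Augmenting path A1→B3 (+1); matched 1.
Augmenting path A2→B2 (+1); matched 2.
Augmenting path A3→B1 (+1); matched 3.
No augmenting path remains; maximum matching = 3.
König certificate: {A3, B2, B3} is a vertex cover of size 3 (every listed pair touches it), so no matching can be larger.

3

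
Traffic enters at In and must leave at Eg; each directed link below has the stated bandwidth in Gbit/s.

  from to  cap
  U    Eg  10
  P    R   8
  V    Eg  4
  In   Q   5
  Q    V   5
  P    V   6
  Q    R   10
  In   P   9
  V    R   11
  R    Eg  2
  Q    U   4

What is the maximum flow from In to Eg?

10

Augment In→P→R→Eg: bottleneck 2, flow now 2.
Augment In→P→V→Eg: bottleneck 4, flow now 6.
Augment In→Q→U→Eg: bottleneck 4, flow now 10.
No augmenting path remains; maximum flow = 10.
In the residual graph, reachable from In: {In, P, Q, R, V}.
Min-cut edges: Q→U (4), R→Eg (2), V→Eg (4); capacity 4 + 2 + 4 = 10.
This cut is saturated, so no flow can exceed 10.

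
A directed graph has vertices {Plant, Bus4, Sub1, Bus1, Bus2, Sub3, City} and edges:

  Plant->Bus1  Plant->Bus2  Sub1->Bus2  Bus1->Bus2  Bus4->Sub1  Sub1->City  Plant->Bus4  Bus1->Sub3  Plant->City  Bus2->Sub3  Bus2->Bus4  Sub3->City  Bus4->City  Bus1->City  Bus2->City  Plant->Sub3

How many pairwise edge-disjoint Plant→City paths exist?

Assign every edge capacity 1; by Menger, the answer equals the max flow.
Path Plant→City (+1); total 1.
Path Plant→Bus4→City (+1); total 2.
Path Plant→Bus1→City (+1); total 3.
Path Plant→Bus2→City (+1); total 4.
Path Plant→Sub3→City (+1); total 5.
No residual Plant→City path; max flow = 5.
Certifying cut of size 5: {Plant→Bus1, Plant→Bus2, Plant→Bus4, Plant→City, Plant→Sub3}.

5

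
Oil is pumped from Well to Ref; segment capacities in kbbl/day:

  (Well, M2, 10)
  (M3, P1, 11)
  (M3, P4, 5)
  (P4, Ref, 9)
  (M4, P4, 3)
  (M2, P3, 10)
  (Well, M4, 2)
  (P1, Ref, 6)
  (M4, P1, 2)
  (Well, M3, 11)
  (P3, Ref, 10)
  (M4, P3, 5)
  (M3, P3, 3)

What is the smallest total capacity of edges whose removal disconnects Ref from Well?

Augment Well→M3→P3→Ref: bottleneck 3, flow now 3.
Augment Well→M3→P4→Ref: bottleneck 5, flow now 8.
Augment Well→M3→P1→Ref: bottleneck 3, flow now 11.
Augment Well→M2→P3→Ref: bottleneck 7, flow now 18.
Augment Well→M4→P4→Ref: bottleneck 2, flow now 20.
Augment Well→M2→P3→M3→P1→Ref: bottleneck 3, flow now 23. (uses reverse residual edge)
No augmenting path remains; maximum flow = 23.
By max-flow min-cut, the minimum cut capacity equals the max flow.
In the residual graph, reachable from Well: {Well}.
Min-cut edges: Well→M3 (11), Well→M2 (10), Well→M4 (2); capacity 11 + 10 + 2 = 23.

23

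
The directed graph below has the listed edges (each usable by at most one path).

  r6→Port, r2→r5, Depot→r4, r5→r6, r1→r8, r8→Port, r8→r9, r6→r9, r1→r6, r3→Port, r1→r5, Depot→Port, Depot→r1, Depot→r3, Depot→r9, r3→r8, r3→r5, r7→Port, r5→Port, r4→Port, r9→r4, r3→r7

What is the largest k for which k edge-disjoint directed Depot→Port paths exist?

4

Assign every edge capacity 1; by Menger, the answer equals the max flow.
Path Depot→Port (+1); total 1.
Path Depot→r3→Port (+1); total 2.
Path Depot→r4→Port (+1); total 3.
Path Depot→r1→r5→Port (+1); total 4.
No residual Depot→Port path; max flow = 4.
Certifying cut of size 4: {Depot→Port, Depot→r1, Depot→r3, r4→Port}.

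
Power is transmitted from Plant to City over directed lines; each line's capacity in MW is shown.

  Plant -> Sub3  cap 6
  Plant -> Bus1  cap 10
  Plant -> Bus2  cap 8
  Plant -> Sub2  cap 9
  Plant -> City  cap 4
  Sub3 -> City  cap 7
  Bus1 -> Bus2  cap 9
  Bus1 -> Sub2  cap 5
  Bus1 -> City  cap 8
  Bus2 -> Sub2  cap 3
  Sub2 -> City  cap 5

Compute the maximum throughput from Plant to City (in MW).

23

Augment Plant→City: bottleneck 4, flow now 4.
Augment Plant→Sub3→City: bottleneck 6, flow now 10.
Augment Plant→Bus1→City: bottleneck 8, flow now 18.
Augment Plant→Sub2→City: bottleneck 5, flow now 23.
No augmenting path remains; maximum flow = 23.
In the residual graph, reachable from Plant: {Plant, Bus1, Bus2, Sub2}.
Min-cut edges: Plant→Sub3 (6), Plant→City (4), Bus1→City (8), Sub2→City (5); capacity 6 + 4 + 8 + 5 = 23.
This cut is saturated, so no flow can exceed 23.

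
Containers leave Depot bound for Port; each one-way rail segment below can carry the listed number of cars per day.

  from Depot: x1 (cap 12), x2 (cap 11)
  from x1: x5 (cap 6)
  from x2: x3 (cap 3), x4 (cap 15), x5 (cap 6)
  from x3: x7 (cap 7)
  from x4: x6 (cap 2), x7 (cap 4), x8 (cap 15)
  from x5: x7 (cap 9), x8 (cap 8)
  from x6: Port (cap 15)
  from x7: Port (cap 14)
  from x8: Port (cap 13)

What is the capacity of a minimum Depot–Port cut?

Augment Depot→x1→x5→x7→Port: bottleneck 6, flow now 6.
Augment Depot→x2→x3→x7→Port: bottleneck 3, flow now 9.
Augment Depot→x2→x4→x6→Port: bottleneck 2, flow now 11.
Augment Depot→x2→x4→x7→Port: bottleneck 4, flow now 15.
Augment Depot→x2→x4→x8→Port: bottleneck 2, flow now 17.
No augmenting path remains; maximum flow = 17.
By max-flow min-cut, the minimum cut capacity equals the max flow.
In the residual graph, reachable from Depot: {Depot, x1}.
Min-cut edges: Depot→x2 (11), x1→x5 (6); capacity 11 + 6 = 17.

17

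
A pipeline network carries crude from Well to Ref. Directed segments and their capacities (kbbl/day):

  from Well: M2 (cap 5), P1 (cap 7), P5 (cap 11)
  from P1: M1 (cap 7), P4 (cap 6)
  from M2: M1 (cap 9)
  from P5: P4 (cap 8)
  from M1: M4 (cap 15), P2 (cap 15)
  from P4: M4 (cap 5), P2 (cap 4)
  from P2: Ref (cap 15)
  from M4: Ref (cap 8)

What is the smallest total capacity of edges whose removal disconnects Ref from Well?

20

Augment Well→P1→M1→P2→Ref: bottleneck 7, flow now 7.
Augment Well→M2→M1→P2→Ref: bottleneck 5, flow now 12.
Augment Well→P5→P4→P2→Ref: bottleneck 3, flow now 15.
Augment Well→P5→P4→M4→Ref: bottleneck 5, flow now 20.
No augmenting path remains; maximum flow = 20.
By max-flow min-cut, the minimum cut capacity equals the max flow.
In the residual graph, reachable from Well: {Well, P5}.
Min-cut edges: Well→P1 (7), Well→M2 (5), P5→P4 (8); capacity 7 + 5 + 8 = 20.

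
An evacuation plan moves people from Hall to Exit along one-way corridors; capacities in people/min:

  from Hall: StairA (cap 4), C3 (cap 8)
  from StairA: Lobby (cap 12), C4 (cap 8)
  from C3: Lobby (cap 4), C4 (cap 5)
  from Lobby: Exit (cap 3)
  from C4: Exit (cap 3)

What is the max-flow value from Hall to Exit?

6

Augment Hall→StairA→Lobby→Exit: bottleneck 3, flow now 3.
Augment Hall→StairA→C4→Exit: bottleneck 1, flow now 4.
Augment Hall→C3→C4→Exit: bottleneck 2, flow now 6.
No augmenting path remains; maximum flow = 6.
In the residual graph, reachable from Hall: {Hall, StairA, C3, Lobby, C4}.
Min-cut edges: Lobby→Exit (3), C4→Exit (3); capacity 3 + 3 = 6.
This cut is saturated, so no flow can exceed 6.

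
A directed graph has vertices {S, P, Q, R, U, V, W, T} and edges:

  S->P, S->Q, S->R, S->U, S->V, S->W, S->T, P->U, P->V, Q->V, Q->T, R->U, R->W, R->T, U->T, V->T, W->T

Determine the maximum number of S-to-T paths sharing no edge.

Assign every edge capacity 1; by Menger, the answer equals the max flow.
Path S→T (+1); total 1.
Path S→Q→T (+1); total 2.
Path S→R→T (+1); total 3.
Path S→U→T (+1); total 4.
Path S→V→T (+1); total 5.
Path S→W→T (+1); total 6.
No residual S→T path; max flow = 6.
Certifying cut of size 6: {S→Q, S→R, S→T, S→W, U→T, V→T}.

6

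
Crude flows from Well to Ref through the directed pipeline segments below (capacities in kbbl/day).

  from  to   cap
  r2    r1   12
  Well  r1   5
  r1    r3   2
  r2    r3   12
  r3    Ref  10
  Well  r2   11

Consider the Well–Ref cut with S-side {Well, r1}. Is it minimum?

Given cut capacity: 11 + 2 = 13.
Augment Well→r1→r3→Ref: bottleneck 2, flow now 2.
Augment Well→r2→r3→Ref: bottleneck 8, flow now 10.
No augmenting path remains; maximum flow = 10.
In the residual graph, reachable from Well: {Well, r1, r2, r3}.
Min-cut edges: r3→Ref (10); capacity 10 = 10.
Cut capacity 13 exceeds the max flow 10, so it is not minimum.

No — its capacity is 13, but the minimum cut has capacity 10.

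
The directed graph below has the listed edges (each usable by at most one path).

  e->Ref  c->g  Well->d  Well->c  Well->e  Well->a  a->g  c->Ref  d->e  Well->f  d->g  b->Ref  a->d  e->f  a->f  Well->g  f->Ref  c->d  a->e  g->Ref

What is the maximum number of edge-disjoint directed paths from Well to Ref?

4

Assign every edge capacity 1; by Menger, the answer equals the max flow.
Path Well→c→Ref (+1); total 1.
Path Well→e→Ref (+1); total 2.
Path Well→f→Ref (+1); total 3.
Path Well→g→Ref (+1); total 4.
No residual Well→Ref path; max flow = 4.
Certifying cut of size 4: {Well→c, e→Ref, f→Ref, g→Ref}.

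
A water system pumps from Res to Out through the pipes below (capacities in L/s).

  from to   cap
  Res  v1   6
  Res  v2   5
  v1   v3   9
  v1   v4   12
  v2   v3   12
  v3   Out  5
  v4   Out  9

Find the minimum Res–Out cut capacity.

Augment Res→v1→v3→Out: bottleneck 5, flow now 5.
Augment Res→v1→v4→Out: bottleneck 1, flow now 6.
Augment Res→v2→v3→v1→v4→Out: bottleneck 5, flow now 11. (uses reverse residual edge)
No augmenting path remains; maximum flow = 11.
By max-flow min-cut, the minimum cut capacity equals the max flow.
In the residual graph, reachable from Res: {Res}.
Min-cut edges: Res→v1 (6), Res→v2 (5); capacity 6 + 5 = 11.

11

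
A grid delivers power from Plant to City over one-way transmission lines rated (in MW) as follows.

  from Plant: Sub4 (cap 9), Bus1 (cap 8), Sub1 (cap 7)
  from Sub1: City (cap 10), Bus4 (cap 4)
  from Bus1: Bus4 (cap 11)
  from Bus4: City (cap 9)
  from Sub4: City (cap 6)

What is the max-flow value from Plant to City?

Augment Plant→Sub1→City: bottleneck 7, flow now 7.
Augment Plant→Sub4→City: bottleneck 6, flow now 13.
Augment Plant→Bus1→Bus4→City: bottleneck 8, flow now 21.
No augmenting path remains; maximum flow = 21.
In the residual graph, reachable from Plant: {Plant, Sub4}.
Min-cut edges: Plant→Sub1 (7), Plant→Bus1 (8), Sub4→City (6); capacity 7 + 8 + 6 = 21.
This cut is saturated, so no flow can exceed 21.

21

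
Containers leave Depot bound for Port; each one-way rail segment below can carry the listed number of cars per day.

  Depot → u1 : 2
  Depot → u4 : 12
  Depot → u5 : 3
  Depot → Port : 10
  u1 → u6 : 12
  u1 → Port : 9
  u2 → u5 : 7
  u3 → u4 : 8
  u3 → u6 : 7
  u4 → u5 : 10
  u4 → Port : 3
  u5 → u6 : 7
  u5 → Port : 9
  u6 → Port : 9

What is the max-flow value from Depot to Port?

Augment Depot→Port: bottleneck 10, flow now 10.
Augment Depot→u1→Port: bottleneck 2, flow now 12.
Augment Depot→u4→Port: bottleneck 3, flow now 15.
Augment Depot→u5→Port: bottleneck 3, flow now 18.
Augment Depot→u4→u5→Port: bottleneck 6, flow now 24.
Augment Depot→u4→u5→u6→Port: bottleneck 3, flow now 27.
No augmenting path remains; maximum flow = 27.
In the residual graph, reachable from Depot: {Depot}.
Min-cut edges: Depot→u1 (2), Depot→u4 (12), Depot→u5 (3), Depot→Port (10); capacity 2 + 12 + 3 + 10 = 27.
This cut is saturated, so no flow can exceed 27.

27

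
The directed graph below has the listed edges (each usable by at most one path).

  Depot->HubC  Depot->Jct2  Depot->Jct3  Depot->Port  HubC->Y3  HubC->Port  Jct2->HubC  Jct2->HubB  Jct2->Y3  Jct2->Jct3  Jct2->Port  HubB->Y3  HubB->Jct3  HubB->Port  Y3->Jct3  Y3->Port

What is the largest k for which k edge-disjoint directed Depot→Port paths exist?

3

Assign every edge capacity 1; by Menger, the answer equals the max flow.
Path Depot→Port (+1); total 1.
Path Depot→HubC→Port (+1); total 2.
Path Depot→Jct2→Port (+1); total 3.
No residual Depot→Port path; max flow = 3.
Certifying cut of size 3: {Depot→HubC, Depot→Jct2, Depot→Port}.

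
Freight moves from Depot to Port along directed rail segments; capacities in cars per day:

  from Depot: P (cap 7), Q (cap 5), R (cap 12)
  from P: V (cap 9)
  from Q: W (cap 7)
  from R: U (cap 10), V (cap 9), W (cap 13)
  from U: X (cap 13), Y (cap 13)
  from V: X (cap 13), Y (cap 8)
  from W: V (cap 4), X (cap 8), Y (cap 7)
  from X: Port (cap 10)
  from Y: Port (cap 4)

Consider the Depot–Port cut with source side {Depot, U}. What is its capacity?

50

Edges leaving {Depot, U}: Depot→P (7), Depot→Q (5), Depot→R (12), U→X (13), U→Y (13).
Cut capacity = 7 + 5 + 12 + 13 + 13 = 50.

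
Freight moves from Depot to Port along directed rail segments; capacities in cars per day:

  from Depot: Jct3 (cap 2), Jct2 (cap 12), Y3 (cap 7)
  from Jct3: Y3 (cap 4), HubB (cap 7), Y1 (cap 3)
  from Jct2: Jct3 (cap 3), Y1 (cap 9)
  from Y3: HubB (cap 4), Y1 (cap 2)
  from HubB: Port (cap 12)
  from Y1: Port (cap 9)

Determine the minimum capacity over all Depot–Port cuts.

18

Augment Depot→Jct3→HubB→Port: bottleneck 2, flow now 2.
Augment Depot→Jct2→Y1→Port: bottleneck 9, flow now 11.
Augment Depot→Y3→HubB→Port: bottleneck 4, flow now 15.
Augment Depot→Jct2→Jct3→HubB→Port: bottleneck 3, flow now 18.
No augmenting path remains; maximum flow = 18.
By max-flow min-cut, the minimum cut capacity equals the max flow.
In the residual graph, reachable from Depot: {Depot, Jct2, Y3, Y1}.
Min-cut edges: Depot→Jct3 (2), Jct2→Jct3 (3), Y3→HubB (4), Y1→Port (9); capacity 2 + 3 + 4 + 9 = 18.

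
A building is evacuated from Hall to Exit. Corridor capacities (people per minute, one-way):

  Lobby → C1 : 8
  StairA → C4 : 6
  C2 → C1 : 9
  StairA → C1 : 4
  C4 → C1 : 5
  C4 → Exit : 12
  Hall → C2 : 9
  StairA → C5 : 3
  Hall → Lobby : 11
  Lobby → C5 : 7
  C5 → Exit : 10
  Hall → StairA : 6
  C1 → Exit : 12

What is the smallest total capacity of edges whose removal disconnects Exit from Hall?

25

Augment Hall→Lobby→C5→Exit: bottleneck 7, flow now 7.
Augment Hall→Lobby→C1→Exit: bottleneck 4, flow now 11.
Augment Hall→C2→C1→Exit: bottleneck 8, flow now 19.
Augment Hall→StairA→C4→Exit: bottleneck 6, flow now 25.
No augmenting path remains; maximum flow = 25.
By max-flow min-cut, the minimum cut capacity equals the max flow.
In the residual graph, reachable from Hall: {Hall, Lobby, C2, C1}.
Min-cut edges: Hall→StairA (6), Lobby→C5 (7), C1→Exit (12); capacity 6 + 7 + 12 = 25.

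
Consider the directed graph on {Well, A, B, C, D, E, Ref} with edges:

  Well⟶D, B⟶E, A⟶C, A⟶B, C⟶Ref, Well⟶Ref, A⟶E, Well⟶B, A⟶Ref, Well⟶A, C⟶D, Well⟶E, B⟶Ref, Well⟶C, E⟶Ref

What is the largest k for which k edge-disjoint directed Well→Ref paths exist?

Assign every edge capacity 1; by Menger, the answer equals the max flow.
Path Well→Ref (+1); total 1.
Path Well→A→Ref (+1); total 2.
Path Well→B→Ref (+1); total 3.
Path Well→C→Ref (+1); total 4.
Path Well→E→Ref (+1); total 5.
No residual Well→Ref path; max flow = 5.
Certifying cut of size 5: {Well→A, Well→B, Well→C, Well→E, Well→Ref}.

5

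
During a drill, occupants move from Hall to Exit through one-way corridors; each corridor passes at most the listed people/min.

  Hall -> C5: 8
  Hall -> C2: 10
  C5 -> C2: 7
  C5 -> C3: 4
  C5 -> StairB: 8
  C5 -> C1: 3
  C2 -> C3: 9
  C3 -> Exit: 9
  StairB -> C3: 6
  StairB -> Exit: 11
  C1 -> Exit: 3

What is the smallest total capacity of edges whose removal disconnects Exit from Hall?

Augment Hall→C5→C3→Exit: bottleneck 4, flow now 4.
Augment Hall→C5→StairB→Exit: bottleneck 4, flow now 8.
Augment Hall→C2→C3→Exit: bottleneck 5, flow now 13.
Augment Hall→C2→C3→C5→StairB→Exit: bottleneck 4, flow now 17. (uses reverse residual edge)
No augmenting path remains; maximum flow = 17.
By max-flow min-cut, the minimum cut capacity equals the max flow.
In the residual graph, reachable from Hall: {Hall, C2}.
Min-cut edges: Hall→C5 (8), C2→C3 (9); capacity 8 + 9 = 17.

17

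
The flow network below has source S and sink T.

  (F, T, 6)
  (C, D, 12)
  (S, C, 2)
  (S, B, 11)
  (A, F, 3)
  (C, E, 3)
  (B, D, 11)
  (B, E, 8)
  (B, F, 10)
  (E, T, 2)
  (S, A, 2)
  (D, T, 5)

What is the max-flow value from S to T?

Augment S→A→F→T: bottleneck 2, flow now 2.
Augment S→B→D→T: bottleneck 5, flow now 7.
Augment S→B→E→T: bottleneck 2, flow now 9.
Augment S→B→F→T: bottleneck 4, flow now 13.
No augmenting path remains; maximum flow = 13.
In the residual graph, reachable from S: {S, A, B, C, D, E, F}.
Min-cut edges: D→T (5), E→T (2), F→T (6); capacity 5 + 2 + 6 = 13.
This cut is saturated, so no flow can exceed 13.

13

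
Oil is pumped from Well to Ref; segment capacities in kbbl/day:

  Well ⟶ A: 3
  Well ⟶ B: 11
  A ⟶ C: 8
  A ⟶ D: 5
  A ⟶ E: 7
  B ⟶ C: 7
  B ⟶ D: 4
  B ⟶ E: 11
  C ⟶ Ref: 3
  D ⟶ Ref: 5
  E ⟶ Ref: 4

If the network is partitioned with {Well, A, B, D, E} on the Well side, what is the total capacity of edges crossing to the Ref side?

Edges leaving {Well, A, B, D, E}: A→C (8), B→C (7), D→Ref (5), E→Ref (4).
Cut capacity = 8 + 7 + 5 + 4 = 24.

24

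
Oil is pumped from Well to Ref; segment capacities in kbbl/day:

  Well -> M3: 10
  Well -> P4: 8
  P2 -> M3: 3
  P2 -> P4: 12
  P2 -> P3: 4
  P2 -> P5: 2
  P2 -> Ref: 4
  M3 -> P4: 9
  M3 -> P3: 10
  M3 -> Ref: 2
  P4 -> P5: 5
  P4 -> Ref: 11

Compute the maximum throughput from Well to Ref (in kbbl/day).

13

Augment Well→M3→Ref: bottleneck 2, flow now 2.
Augment Well→P4→Ref: bottleneck 8, flow now 10.
Augment Well→M3→P4→Ref: bottleneck 3, flow now 13.
No augmenting path remains; maximum flow = 13.
In the residual graph, reachable from Well: {Well, M3, P4, P3, P5}.
Min-cut edges: M3→Ref (2), P4→Ref (11); capacity 2 + 11 = 13.
This cut is saturated, so no flow can exceed 13.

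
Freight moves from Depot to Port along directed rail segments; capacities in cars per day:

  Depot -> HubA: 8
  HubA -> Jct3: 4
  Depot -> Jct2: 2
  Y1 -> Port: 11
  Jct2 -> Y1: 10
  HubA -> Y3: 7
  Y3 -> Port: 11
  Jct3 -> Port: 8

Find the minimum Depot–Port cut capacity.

Augment Depot→HubA→Jct3→Port: bottleneck 4, flow now 4.
Augment Depot→HubA→Y3→Port: bottleneck 4, flow now 8.
Augment Depot→Jct2→Y1→Port: bottleneck 2, flow now 10.
No augmenting path remains; maximum flow = 10.
By max-flow min-cut, the minimum cut capacity equals the max flow.
In the residual graph, reachable from Depot: {Depot}.
Min-cut edges: Depot→HubA (8), Depot→Jct2 (2); capacity 8 + 2 = 10.

10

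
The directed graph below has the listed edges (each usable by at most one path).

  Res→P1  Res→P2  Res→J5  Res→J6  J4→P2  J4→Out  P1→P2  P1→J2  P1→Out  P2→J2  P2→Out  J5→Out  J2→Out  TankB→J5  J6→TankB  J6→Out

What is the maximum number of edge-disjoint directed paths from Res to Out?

4

Assign every edge capacity 1; by Menger, the answer equals the max flow.
Path Res→P1→Out (+1); total 1.
Path Res→P2→Out (+1); total 2.
Path Res→J5→Out (+1); total 3.
Path Res→J6→Out (+1); total 4.
No residual Res→Out path; max flow = 4.
Certifying cut of size 4: {Res→J5, Res→J6, Res→P1, Res→P2}.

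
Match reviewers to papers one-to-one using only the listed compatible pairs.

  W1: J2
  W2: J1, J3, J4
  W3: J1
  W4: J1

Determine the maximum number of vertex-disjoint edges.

Unit-capacity flow: source→left, listed edges, right→sink; max matching = max flow.
Augmenting path W1→J2 (+1); matched 1.
Augmenting path W2→J1 (+1); matched 2.
Augmenting path W3→J1→W2→J3 (+1); matched 3.
No augmenting path remains; maximum matching = 3.
König certificate: {W1, W2, J1} is a vertex cover of size 3 (every listed pair touches it), so no matching can be larger.

3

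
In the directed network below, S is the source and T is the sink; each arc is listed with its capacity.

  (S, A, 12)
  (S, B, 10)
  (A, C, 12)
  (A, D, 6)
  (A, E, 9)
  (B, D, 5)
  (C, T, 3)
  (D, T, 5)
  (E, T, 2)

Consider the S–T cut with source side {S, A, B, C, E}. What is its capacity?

16

Edges leaving {S, A, B, C, E}: A→D (6), B→D (5), C→T (3), E→T (2).
Cut capacity = 6 + 5 + 3 + 2 = 16.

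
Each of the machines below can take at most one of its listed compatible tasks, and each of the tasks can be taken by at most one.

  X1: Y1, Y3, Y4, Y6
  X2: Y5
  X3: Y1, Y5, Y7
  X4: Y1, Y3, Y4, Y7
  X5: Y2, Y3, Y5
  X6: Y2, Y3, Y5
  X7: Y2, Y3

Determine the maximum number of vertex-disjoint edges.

6

Unit-capacity flow: source→left, listed edges, right→sink; max matching = max flow.
Augmenting path X1→Y1 (+1); matched 1.
Augmenting path X2→Y5 (+1); matched 2.
Augmenting path X3→Y7 (+1); matched 3.
Augmenting path X4→Y3 (+1); matched 4.
Augmenting path X5→Y2 (+1); matched 5.
Augmenting path X6→Y3→X4→Y4 (+1); matched 6.
No augmenting path remains; maximum matching = 6.
König certificate: {X1, X3, X4, Y2, Y3, Y5} is a vertex cover of size 6 (every listed pair touches it), so no matching can be larger.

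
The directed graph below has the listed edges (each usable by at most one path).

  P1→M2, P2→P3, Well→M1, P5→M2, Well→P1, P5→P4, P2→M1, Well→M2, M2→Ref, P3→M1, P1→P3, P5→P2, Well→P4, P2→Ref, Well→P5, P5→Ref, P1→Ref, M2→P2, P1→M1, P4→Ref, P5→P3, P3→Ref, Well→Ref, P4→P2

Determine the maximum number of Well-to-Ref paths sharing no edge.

5

Assign every edge capacity 1; by Menger, the answer equals the max flow.
Path Well→Ref (+1); total 1.
Path Well→P1→Ref (+1); total 2.
Path Well→P5→Ref (+1); total 3.
Path Well→P4→Ref (+1); total 4.
Path Well→M2→Ref (+1); total 5.
No residual Well→Ref path; max flow = 5.
Certifying cut of size 5: {Well→M2, Well→P1, Well→P4, Well→P5, Well→Ref}.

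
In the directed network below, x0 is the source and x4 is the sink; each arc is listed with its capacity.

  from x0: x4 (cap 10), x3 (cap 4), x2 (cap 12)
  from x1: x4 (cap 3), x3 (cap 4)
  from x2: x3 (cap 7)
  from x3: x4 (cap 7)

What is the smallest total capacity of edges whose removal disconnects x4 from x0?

17

Augment x0→x4: bottleneck 10, flow now 10.
Augment x0→x3→x4: bottleneck 4, flow now 14.
Augment x0→x2→x3→x4: bottleneck 3, flow now 17.
No augmenting path remains; maximum flow = 17.
By max-flow min-cut, the minimum cut capacity equals the max flow.
In the residual graph, reachable from x0: {x0, x2, x3}.
Min-cut edges: x0→x4 (10), x3→x4 (7); capacity 10 + 7 = 17.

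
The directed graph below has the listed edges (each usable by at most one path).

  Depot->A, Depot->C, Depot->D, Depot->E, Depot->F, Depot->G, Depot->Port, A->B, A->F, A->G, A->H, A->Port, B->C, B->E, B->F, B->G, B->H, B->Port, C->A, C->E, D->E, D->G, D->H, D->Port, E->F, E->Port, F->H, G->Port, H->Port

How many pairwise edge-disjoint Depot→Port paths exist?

Assign every edge capacity 1; by Menger, the answer equals the max flow.
Path Depot→Port (+1); total 1.
Path Depot→A→Port (+1); total 2.
Path Depot→D→Port (+1); total 3.
Path Depot→E→Port (+1); total 4.
Path Depot→G→Port (+1); total 5.
Path Depot→F→H→Port (+1); total 6.
Path Depot→C→A→B→Port (+1); total 7.
No residual Depot→Port path; max flow = 7.
Certifying cut of size 7: {Depot→A, Depot→C, Depot→D, Depot→E, Depot→F, Depot→G, Depot→Port}.

7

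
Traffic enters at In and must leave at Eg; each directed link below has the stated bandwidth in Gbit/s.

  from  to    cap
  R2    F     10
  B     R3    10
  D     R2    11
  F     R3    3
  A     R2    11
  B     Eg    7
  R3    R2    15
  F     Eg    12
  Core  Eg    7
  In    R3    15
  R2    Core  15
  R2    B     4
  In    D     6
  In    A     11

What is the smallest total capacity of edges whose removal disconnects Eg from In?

Augment In→A→R2→F→Eg: bottleneck 10, flow now 10.
Augment In→A→R2→Core→Eg: bottleneck 1, flow now 11.
Augment In→R3→R2→Core→Eg: bottleneck 6, flow now 17.
Augment In→R3→R2→B→Eg: bottleneck 4, flow now 21.
No augmenting path remains; maximum flow = 21.
By max-flow min-cut, the minimum cut capacity equals the max flow.
In the residual graph, reachable from In: {In, A, R3, D, R2, Core}.
Min-cut edges: R2→F (10), R2→B (4), Core→Eg (7); capacity 10 + 4 + 7 = 21.

21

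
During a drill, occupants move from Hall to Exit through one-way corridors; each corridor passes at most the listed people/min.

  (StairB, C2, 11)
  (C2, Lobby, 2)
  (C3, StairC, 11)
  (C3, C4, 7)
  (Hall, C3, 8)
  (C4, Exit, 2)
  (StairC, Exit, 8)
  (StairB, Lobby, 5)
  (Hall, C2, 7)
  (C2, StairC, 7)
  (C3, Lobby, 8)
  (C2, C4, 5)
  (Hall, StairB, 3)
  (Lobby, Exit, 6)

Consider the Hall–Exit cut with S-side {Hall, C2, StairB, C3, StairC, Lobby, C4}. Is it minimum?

Given cut capacity: 8 + 6 + 2 = 16.
Augment Hall→C2→StairC→Exit: bottleneck 7, flow now 7.
Augment Hall→StairB→Lobby→Exit: bottleneck 3, flow now 10.
Augment Hall→C3→StairC→Exit: bottleneck 1, flow now 11.
Augment Hall→C3→Lobby→Exit: bottleneck 3, flow now 14.
Augment Hall→C3→C4→Exit: bottleneck 2, flow now 16.
No augmenting path remains; maximum flow = 16.
Cut capacity 16 equals the max flow, so it is a minimum cut.

Yes — it is a minimum cut (capacity 16).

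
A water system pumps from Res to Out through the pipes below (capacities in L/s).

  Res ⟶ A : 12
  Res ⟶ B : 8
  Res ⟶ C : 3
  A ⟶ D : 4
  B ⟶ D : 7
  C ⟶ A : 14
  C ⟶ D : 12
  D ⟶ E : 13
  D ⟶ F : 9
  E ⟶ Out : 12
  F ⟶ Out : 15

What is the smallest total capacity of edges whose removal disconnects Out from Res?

14

Augment Res→A→D→E→Out: bottleneck 4, flow now 4.
Augment Res→B→D→E→Out: bottleneck 7, flow now 11.
Augment Res→C→D→E→Out: bottleneck 1, flow now 12.
Augment Res→C→D→F→Out: bottleneck 2, flow now 14.
No augmenting path remains; maximum flow = 14.
By max-flow min-cut, the minimum cut capacity equals the max flow.
In the residual graph, reachable from Res: {Res, A, B}.
Min-cut edges: Res→C (3), A→D (4), B→D (7); capacity 3 + 4 + 7 = 14.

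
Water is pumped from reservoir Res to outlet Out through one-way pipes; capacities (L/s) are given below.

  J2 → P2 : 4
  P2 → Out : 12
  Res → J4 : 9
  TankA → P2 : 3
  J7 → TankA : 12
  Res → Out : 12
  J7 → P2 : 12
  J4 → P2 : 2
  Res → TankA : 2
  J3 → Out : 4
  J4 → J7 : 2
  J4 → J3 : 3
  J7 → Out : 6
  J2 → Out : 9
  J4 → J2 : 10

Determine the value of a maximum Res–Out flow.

23

Augment Res→Out: bottleneck 12, flow now 12.
Augment Res→J4→J7→Out: bottleneck 2, flow now 14.
Augment Res→J4→J3→Out: bottleneck 3, flow now 17.
Augment Res→J4→J2→Out: bottleneck 4, flow now 21.
Augment Res→TankA→P2→Out: bottleneck 2, flow now 23.
No augmenting path remains; maximum flow = 23.
In the residual graph, reachable from Res: {Res}.
Min-cut edges: Res→J4 (9), Res→TankA (2), Res→Out (12); capacity 9 + 2 + 12 = 23.
This cut is saturated, so no flow can exceed 23.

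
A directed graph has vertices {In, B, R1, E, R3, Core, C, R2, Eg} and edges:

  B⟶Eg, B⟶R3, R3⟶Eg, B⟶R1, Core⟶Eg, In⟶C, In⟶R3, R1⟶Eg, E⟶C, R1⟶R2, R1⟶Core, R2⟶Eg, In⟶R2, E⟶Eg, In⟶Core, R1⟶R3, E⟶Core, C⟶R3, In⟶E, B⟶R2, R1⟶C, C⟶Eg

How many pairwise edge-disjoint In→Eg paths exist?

5

Assign every edge capacity 1; by Menger, the answer equals the max flow.
Path In→E→Eg (+1); total 1.
Path In→R3→Eg (+1); total 2.
Path In→Core→Eg (+1); total 3.
Path In→C→Eg (+1); total 4.
Path In→R2→Eg (+1); total 5.
No residual In→Eg path; max flow = 5.
Certifying cut of size 5: {In→C, In→Core, In→E, In→R2, In→R3}.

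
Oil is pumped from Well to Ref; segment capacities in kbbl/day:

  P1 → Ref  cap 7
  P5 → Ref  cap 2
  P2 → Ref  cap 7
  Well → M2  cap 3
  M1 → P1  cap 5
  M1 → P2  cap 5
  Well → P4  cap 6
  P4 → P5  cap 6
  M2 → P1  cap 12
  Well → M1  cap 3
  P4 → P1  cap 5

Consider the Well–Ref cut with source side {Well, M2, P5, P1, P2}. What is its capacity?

Edges leaving {Well, M2, P5, P1, P2}: Well→P4 (6), Well→M1 (3), P5→Ref (2), P1→Ref (7), P2→Ref (7).
Cut capacity = 6 + 3 + 2 + 7 + 7 = 25.

25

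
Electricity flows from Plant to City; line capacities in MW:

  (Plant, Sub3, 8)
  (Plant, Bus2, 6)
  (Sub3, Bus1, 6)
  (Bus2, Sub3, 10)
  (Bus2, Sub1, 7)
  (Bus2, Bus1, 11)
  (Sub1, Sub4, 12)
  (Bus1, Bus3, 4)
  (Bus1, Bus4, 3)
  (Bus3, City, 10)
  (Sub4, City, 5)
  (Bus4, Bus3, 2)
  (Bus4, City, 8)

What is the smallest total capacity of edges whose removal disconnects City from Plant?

12

Augment Plant→Sub3→Bus1→Bus3→City: bottleneck 4, flow now 4.
Augment Plant→Sub3→Bus1→Bus4→City: bottleneck 2, flow now 6.
Augment Plant→Bus2→Sub1→Sub4→City: bottleneck 5, flow now 11.
Augment Plant→Bus2→Bus1→Bus4→City: bottleneck 1, flow now 12.
No augmenting path remains; maximum flow = 12.
By max-flow min-cut, the minimum cut capacity equals the max flow.
In the residual graph, reachable from Plant: {Plant, Sub3}.
Min-cut edges: Plant→Bus2 (6), Sub3→Bus1 (6); capacity 6 + 6 = 12.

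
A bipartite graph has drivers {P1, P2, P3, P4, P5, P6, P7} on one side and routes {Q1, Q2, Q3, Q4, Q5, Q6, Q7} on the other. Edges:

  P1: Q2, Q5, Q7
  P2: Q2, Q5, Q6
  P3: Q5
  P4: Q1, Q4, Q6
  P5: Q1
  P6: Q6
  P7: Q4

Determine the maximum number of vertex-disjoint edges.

Unit-capacity flow: source→left, listed edges, right→sink; max matching = max flow.
Augmenting path P1→Q2 (+1); matched 1.
Augmenting path P2→Q5 (+1); matched 2.
Augmenting path P4→Q1 (+1); matched 3.
Augmenting path P6→Q6 (+1); matched 4.
Augmenting path P7→Q4 (+1); matched 5.
Augmenting path P3→Q5→P2→Q2→P1→Q7 (+1); matched 6.
No augmenting path remains; maximum matching = 6.
König certificate: {P1, P2, P3, Q1, Q4, Q6} is a vertex cover of size 6 (every listed pair touches it), so no matching can be larger.

6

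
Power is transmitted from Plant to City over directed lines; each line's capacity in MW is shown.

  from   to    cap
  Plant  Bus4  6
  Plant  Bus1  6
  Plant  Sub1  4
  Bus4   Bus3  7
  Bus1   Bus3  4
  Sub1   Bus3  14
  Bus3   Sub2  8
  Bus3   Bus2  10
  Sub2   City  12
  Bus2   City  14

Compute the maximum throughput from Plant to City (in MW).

14

Augment Plant→Bus4→Bus3→Sub2→City: bottleneck 6, flow now 6.
Augment Plant→Bus1→Bus3→Sub2→City: bottleneck 2, flow now 8.
Augment Plant→Bus1→Bus3→Bus2→City: bottleneck 2, flow now 10.
Augment Plant→Sub1→Bus3→Bus2→City: bottleneck 4, flow now 14.
No augmenting path remains; maximum flow = 14.
In the residual graph, reachable from Plant: {Plant, Bus1}.
Min-cut edges: Plant→Bus4 (6), Plant→Sub1 (4), Bus1→Bus3 (4); capacity 6 + 4 + 4 = 14.
This cut is saturated, so no flow can exceed 14.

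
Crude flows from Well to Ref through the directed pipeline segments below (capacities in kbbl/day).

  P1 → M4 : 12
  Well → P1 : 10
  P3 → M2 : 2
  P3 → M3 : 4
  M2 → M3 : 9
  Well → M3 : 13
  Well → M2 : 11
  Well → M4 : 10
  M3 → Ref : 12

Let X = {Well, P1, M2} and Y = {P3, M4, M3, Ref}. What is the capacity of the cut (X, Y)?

Edges leaving {Well, P1, M2}: Well→M4 (10), Well→M3 (13), P1→M4 (12), M2→M3 (9).
Cut capacity = 10 + 13 + 12 + 9 = 44.

44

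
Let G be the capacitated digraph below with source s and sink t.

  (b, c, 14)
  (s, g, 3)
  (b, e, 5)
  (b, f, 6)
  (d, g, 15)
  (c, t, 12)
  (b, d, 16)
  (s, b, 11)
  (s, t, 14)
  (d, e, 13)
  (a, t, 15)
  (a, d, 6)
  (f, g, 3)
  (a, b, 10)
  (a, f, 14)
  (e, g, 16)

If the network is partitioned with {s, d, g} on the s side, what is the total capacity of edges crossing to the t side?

38

Edges leaving {s, d, g}: s→b (11), s→t (14), d→e (13).
Cut capacity = 11 + 14 + 13 = 38.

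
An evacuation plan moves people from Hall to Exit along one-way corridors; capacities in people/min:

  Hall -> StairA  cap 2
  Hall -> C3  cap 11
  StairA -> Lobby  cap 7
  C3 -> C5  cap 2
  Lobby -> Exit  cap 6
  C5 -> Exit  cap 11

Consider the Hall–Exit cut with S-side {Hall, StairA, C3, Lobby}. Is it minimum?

Given cut capacity: 2 + 6 = 8.
Augment Hall→StairA→Lobby→Exit: bottleneck 2, flow now 2.
Augment Hall→C3→C5→Exit: bottleneck 2, flow now 4.
No augmenting path remains; maximum flow = 4.
In the residual graph, reachable from Hall: {Hall, C3}.
Min-cut edges: Hall→StairA (2), C3→C5 (2); capacity 2 + 2 = 4.
Cut capacity 8 exceeds the max flow 4, so it is not minimum.

No — its capacity is 8, but the minimum cut has capacity 4.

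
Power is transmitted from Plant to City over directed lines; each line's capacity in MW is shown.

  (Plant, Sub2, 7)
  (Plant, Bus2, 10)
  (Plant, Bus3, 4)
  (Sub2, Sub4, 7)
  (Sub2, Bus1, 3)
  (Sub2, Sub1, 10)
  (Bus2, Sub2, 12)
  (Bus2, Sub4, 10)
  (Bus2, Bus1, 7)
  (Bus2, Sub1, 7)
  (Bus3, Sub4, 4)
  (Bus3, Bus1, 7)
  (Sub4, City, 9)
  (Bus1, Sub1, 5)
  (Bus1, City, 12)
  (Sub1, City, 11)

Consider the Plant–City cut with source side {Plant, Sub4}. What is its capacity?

Edges leaving {Plant, Sub4}: Plant→Sub2 (7), Plant→Bus2 (10), Plant→Bus3 (4), Sub4→City (9).
Cut capacity = 7 + 10 + 4 + 9 = 30.

30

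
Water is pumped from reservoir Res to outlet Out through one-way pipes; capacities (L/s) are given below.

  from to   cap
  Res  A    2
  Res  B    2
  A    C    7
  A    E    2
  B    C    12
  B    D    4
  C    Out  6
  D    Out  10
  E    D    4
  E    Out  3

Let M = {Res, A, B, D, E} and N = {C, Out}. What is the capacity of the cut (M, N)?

32

Edges leaving {Res, A, B, D, E}: A→C (7), B→C (12), D→Out (10), E→Out (3).
Cut capacity = 7 + 12 + 10 + 3 = 32.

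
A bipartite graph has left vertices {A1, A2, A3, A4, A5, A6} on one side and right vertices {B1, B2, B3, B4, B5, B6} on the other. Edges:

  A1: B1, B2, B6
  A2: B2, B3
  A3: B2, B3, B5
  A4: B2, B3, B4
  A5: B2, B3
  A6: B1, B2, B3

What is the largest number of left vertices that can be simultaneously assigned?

6

Unit-capacity flow: source→left, listed edges, right→sink; max matching = max flow.
Augmenting path A1→B1 (+1); matched 1.
Augmenting path A2→B2 (+1); matched 2.
Augmenting path A3→B3 (+1); matched 3.
Augmenting path A4→B4 (+1); matched 4.
Augmenting path A5→B3→A3→B5 (+1); matched 5.
Augmenting path A6→B1→A1→B6 (+1); matched 6.
No augmenting path remains; maximum matching = 6.
König certificate: {A1, A2, A3, A4, A5, A6} is a vertex cover of size 6 (every listed pair touches it), so no matching can be larger.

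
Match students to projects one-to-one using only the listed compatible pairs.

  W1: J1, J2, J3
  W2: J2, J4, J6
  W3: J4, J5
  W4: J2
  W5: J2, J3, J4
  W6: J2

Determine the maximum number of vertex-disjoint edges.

5

Unit-capacity flow: source→left, listed edges, right→sink; max matching = max flow.
Augmenting path W1→J1 (+1); matched 1.
Augmenting path W2→J2 (+1); matched 2.
Augmenting path W3→J4 (+1); matched 3.
Augmenting path W5→J3 (+1); matched 4.
Augmenting path W4→J2→W2→J6 (+1); matched 5.
No augmenting path remains; maximum matching = 5.
König certificate: {W1, W2, W3, W5, J2} is a vertex cover of size 5 (every listed pair touches it), so no matching can be larger.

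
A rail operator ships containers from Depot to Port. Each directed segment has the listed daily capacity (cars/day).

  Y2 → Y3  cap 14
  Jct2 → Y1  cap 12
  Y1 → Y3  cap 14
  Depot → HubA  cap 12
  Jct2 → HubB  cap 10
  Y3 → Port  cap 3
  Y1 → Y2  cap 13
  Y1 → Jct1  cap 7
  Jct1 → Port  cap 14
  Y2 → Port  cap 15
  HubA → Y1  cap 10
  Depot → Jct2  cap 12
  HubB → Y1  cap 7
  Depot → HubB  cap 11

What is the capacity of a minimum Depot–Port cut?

23

Augment Depot→Jct2→Y1→Y2→Port: bottleneck 12, flow now 12.
Augment Depot→HubA→Y1→Y2→Port: bottleneck 1, flow now 13.
Augment Depot→HubA→Y1→Y3→Port: bottleneck 3, flow now 16.
Augment Depot→HubA→Y1→Jct1→Port: bottleneck 6, flow now 22.
Augment Depot→HubB→Y1→Jct1→Port: bottleneck 1, flow now 23.
No augmenting path remains; maximum flow = 23.
By max-flow min-cut, the minimum cut capacity equals the max flow.
In the residual graph, reachable from Depot: {Depot, Jct2, HubA, HubB, Y1, Y3}.
Min-cut edges: Y1→Y2 (13), Y1→Jct1 (7), Y3→Port (3); capacity 13 + 7 + 3 = 23.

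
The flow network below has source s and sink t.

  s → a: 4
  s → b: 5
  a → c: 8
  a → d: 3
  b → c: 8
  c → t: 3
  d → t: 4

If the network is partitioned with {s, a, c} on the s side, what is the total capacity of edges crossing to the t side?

Edges leaving {s, a, c}: s→b (5), a→d (3), c→t (3).
Cut capacity = 5 + 3 + 3 = 11.

11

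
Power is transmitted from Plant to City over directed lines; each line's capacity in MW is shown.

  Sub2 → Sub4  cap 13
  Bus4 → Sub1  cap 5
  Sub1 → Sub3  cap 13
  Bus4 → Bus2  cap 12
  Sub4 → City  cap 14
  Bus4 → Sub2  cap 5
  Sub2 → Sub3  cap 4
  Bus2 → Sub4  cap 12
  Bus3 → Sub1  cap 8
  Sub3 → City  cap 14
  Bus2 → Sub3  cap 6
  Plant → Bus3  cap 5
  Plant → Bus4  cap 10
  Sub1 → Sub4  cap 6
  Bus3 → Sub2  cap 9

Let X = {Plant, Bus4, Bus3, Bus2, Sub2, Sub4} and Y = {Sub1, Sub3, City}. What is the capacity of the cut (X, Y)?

Edges leaving {Plant, Bus4, Bus3, Bus2, Sub2, Sub4}: Bus4→Sub1 (5), Bus3→Sub1 (8), Bus2→Sub3 (6), Sub2→Sub3 (4), Sub4→City (14).
Cut capacity = 5 + 8 + 6 + 4 + 14 = 37.

37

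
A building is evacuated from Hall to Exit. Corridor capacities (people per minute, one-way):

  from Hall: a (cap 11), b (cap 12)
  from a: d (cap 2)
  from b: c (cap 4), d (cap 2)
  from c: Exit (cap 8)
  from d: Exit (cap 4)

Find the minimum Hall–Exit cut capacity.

8

Augment Hall→a→d→Exit: bottleneck 2, flow now 2.
Augment Hall→b→c→Exit: bottleneck 4, flow now 6.
Augment Hall→b→d→Exit: bottleneck 2, flow now 8.
No augmenting path remains; maximum flow = 8.
By max-flow min-cut, the minimum cut capacity equals the max flow.
In the residual graph, reachable from Hall: {Hall, a, b}.
Min-cut edges: a→d (2), b→c (4), b→d (2); capacity 2 + 4 + 2 = 8.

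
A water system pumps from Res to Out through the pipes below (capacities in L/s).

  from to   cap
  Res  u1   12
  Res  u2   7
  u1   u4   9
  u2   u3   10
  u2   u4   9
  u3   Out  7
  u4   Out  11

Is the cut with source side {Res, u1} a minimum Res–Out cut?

Yes — it is a minimum cut (capacity 16).

Given cut capacity: 7 + 9 = 16.
Augment Res→u1→u4→Out: bottleneck 9, flow now 9.
Augment Res→u2→u3→Out: bottleneck 7, flow now 16.
No augmenting path remains; maximum flow = 16.
Cut capacity 16 equals the max flow, so it is a minimum cut.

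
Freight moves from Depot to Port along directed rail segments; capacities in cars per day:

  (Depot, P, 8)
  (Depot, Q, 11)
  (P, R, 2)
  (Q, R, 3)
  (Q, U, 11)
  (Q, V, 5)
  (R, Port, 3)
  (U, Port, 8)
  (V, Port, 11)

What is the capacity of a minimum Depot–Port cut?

13

Augment Depot→P→R→Port: bottleneck 2, flow now 2.
Augment Depot→Q→R→Port: bottleneck 1, flow now 3.
Augment Depot→Q→U→Port: bottleneck 8, flow now 11.
Augment Depot→Q→V→Port: bottleneck 2, flow now 13.
No augmenting path remains; maximum flow = 13.
By max-flow min-cut, the minimum cut capacity equals the max flow.
In the residual graph, reachable from Depot: {Depot, P}.
Min-cut edges: Depot→Q (11), P→R (2); capacity 11 + 2 = 13.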